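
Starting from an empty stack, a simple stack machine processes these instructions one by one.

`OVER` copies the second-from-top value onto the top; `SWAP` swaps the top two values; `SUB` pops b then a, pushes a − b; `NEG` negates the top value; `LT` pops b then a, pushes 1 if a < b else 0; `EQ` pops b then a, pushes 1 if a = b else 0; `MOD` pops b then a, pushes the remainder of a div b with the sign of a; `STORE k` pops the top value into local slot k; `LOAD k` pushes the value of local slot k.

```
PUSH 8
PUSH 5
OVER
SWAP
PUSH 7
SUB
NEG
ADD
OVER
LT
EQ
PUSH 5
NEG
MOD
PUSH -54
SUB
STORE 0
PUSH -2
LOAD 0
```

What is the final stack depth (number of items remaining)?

2

PUSH 8    8
PUSH 5    8 5
OVER      8 5 8
SWAP      8 8 5
PUSH 7    8 8 5 7
SUB       8 8 -2
NEG       8 8 2
ADD       8 10
OVER      8 10 8
LT        8 0
EQ        0
PUSH 5    0 5
NEG       0 -5
MOD       0
PUSH -54  0 -54
SUB       54
STORE 0   (empty)
PUSH -2   -2
LOAD 0    -2 54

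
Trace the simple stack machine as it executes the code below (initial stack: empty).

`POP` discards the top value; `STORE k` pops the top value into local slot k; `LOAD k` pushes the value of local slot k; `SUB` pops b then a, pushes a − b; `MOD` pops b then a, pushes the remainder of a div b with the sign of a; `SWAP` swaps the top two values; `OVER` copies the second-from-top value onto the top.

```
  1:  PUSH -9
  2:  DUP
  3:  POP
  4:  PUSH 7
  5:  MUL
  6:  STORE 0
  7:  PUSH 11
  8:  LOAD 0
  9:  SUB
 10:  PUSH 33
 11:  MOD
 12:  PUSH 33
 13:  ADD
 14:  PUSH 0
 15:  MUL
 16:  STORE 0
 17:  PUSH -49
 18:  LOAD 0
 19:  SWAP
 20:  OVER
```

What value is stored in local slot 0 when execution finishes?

PUSH -9   [-9]
DUP       [-9, -9]
POP       [-9]
PUSH 7    [-9, 7]
MUL       [-63]
STORE 0   []
PUSH 11   [11]
LOAD 0    [11, -63]
SUB       [74]
PUSH 33   [74, 33]
MOD       [8]
PUSH 33   [8, 33]
ADD       [41]
PUSH 0    [41, 0]
MUL       [0]
STORE 0   []
PUSH -49  [-49]
LOAD 0    [-49, 0]
SWAP      [0, -49]
OVER      [0, -49, 0]

0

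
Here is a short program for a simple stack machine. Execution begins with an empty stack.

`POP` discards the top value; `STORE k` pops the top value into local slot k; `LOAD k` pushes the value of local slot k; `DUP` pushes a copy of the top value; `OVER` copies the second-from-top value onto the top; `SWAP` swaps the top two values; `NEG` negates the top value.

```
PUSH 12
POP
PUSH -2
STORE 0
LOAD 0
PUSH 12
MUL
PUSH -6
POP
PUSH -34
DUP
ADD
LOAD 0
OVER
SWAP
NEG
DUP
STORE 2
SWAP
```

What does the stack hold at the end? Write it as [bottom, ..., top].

[-24, -68, 2, -68]

PUSH 12   [12]
POP       []
PUSH -2   [-2]
STORE 0   []
LOAD 0    [-2]
PUSH 12   [-2, 12]
MUL       [-24]
PUSH -6   [-24, -6]
POP       [-24]
PUSH -34  [-24, -34]
DUP       [-24, -34, -34]
ADD       [-24, -68]
LOAD 0    [-24, -68, -2]
OVER      [-24, -68, -2, -68]
SWAP      [-24, -68, -68, -2]
NEG       [-24, -68, -68, 2]
DUP       [-24, -68, -68, 2, 2]
STORE 2   [-24, -68, -68, 2]
SWAP      [-24, -68, 2, -68]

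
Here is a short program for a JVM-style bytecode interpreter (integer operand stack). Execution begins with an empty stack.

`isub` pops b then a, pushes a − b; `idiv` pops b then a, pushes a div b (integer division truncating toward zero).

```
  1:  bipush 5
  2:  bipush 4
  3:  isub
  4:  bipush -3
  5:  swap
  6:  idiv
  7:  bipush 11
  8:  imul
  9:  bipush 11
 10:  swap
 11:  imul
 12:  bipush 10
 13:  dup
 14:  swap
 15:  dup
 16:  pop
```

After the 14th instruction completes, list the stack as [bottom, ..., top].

[-363, 10, 10]

bipush 5  -> 5
bipush 4  -> 5 4
isub      -> 1
bipush -3 -> 1 -3
swap      -> -3 1
idiv      -> -3
bipush 11 -> -3 11
imul      -> -33
bipush 11 -> -33 11
swap      -> 11 -33
imul      -> -363
bipush 10 -> -363 10
dup       -> -363 10 10
swap      -> -363 10 10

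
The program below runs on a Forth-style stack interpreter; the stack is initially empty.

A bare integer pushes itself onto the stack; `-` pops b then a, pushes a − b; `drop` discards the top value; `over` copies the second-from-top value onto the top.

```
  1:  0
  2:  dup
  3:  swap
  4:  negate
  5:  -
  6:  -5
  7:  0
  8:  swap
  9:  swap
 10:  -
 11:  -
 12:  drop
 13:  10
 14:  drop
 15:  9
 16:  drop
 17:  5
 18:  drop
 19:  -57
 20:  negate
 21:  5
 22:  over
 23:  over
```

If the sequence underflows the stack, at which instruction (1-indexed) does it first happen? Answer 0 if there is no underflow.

0       [0]
dup     [0, 0]
swap    [0, 0]
negate  [0, 0]
-       [0]
-5      [0, -5]
0       [0, -5, 0]
swap    [0, 0, -5]
swap    [0, -5, 0]
-       [0, -5]
-       [5]
drop    []
10      [10]
drop    []
9       [9]
drop    []
5       [5]
drop    []
-57     [-57]
negate  [57]
5       [57, 5]
over    [57, 5, 57]
over    [57, 5, 57, 5]

0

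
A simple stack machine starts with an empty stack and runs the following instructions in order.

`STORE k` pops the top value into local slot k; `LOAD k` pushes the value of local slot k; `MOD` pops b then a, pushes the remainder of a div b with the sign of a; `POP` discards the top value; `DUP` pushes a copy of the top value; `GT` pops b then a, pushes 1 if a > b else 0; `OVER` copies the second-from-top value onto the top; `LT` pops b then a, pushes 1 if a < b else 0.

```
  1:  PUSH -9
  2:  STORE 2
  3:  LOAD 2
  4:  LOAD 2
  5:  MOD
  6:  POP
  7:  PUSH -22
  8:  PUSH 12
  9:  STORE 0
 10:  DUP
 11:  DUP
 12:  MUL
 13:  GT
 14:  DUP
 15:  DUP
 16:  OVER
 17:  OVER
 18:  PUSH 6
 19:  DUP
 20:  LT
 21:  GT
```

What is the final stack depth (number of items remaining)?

PUSH -9  -> -9
STORE 2  -> (empty)
LOAD 2   -> -9
LOAD 2   -> -9 -9
MOD      -> 0
POP      -> (empty)
PUSH -22 -> -22
PUSH 12  -> -22 12
STORE 0  -> -22
DUP      -> -22 -22
DUP      -> -22 -22 -22
MUL      -> -22 484
GT       -> 0
DUP      -> 0 0
DUP      -> 0 0 0
OVER     -> 0 0 0 0
OVER     -> 0 0 0 0 0
PUSH 6   -> 0 0 0 0 0 6
DUP      -> 0 0 0 0 0 6 6
LT       -> 0 0 0 0 0 0
GT       -> 0 0 0 0 0

5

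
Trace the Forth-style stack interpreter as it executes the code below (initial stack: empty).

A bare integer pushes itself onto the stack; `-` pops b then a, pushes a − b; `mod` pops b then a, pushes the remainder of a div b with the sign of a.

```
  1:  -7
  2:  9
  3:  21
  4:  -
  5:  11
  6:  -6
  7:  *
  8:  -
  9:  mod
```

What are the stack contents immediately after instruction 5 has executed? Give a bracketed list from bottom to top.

[-7, -12, 11]

-7 → [-7]
9  → [-7, 9]
21 → [-7, 9, 21]
-  → [-7, -12]
11 → [-7, -12, 11]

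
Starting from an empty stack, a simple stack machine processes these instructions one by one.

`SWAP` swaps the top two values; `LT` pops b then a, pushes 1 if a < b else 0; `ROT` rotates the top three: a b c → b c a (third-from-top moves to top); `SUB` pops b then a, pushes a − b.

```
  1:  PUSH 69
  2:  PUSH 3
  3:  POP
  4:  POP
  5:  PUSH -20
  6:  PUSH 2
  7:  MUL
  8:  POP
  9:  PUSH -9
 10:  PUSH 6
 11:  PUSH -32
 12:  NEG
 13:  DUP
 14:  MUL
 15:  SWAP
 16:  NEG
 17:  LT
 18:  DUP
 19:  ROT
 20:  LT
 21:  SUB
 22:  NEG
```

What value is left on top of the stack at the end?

PUSH 69  : 69
PUSH 3   : 69 3
POP      : 69
POP      : (empty)
PUSH -20 : -20
PUSH 2   : -20 2
MUL      : -40
POP      : (empty)
PUSH -9  : -9
PUSH 6   : -9 6
PUSH -32 : -9 6 -32
NEG      : -9 6 32
DUP      : -9 6 32 32
MUL      : -9 6 1024
SWAP     : -9 1024 6
NEG      : -9 1024 -6
LT       : -9 0
DUP      : -9 0 0
ROT      : 0 0 -9
LT       : 0 0
SUB      : 0
NEG      : 0

0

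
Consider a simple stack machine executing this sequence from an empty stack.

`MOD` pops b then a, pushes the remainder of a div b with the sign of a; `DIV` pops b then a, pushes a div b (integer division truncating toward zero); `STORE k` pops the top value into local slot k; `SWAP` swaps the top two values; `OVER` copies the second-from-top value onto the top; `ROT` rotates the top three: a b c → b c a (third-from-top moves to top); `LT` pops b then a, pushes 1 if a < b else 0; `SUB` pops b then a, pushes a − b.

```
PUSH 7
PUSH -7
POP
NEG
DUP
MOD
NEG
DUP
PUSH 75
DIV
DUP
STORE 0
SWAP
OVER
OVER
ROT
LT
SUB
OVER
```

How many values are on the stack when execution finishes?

PUSH 7  -> 7
PUSH -7 -> 7 -7
POP     -> 7
NEG     -> -7
DUP     -> -7 -7
MOD     -> 0
NEG     -> 0
DUP     -> 0 0
PUSH 75 -> 0 0 75
DIV     -> 0 0
DUP     -> 0 0 0
STORE 0 -> 0 0
SWAP    -> 0 0
OVER    -> 0 0 0
OVER    -> 0 0 0 0
ROT     -> 0 0 0 0
LT      -> 0 0 0
SUB     -> 0 0
OVER    -> 0 0 0

3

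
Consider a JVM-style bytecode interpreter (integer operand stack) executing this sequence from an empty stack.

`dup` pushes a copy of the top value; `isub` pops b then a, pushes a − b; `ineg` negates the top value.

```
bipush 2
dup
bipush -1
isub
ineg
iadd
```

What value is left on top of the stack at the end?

-1

bipush 2  -> [2]
dup       -> [2, 2]
bipush -1 -> [2, 2, -1]
isub      -> [2, 3]
ineg      -> [2, -3]
iadd      -> [-1]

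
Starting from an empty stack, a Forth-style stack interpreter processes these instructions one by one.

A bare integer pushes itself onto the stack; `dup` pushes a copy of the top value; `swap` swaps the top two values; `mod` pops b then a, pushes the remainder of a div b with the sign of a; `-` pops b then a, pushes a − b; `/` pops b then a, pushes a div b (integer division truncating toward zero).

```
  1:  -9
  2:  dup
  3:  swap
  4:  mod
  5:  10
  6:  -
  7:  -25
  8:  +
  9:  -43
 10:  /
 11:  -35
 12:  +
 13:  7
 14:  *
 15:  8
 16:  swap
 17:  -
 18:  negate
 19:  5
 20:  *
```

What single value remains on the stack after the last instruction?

-1265

-9     : [-9]
dup    : [-9, -9]
swap   : [-9, -9]
mod    : [0]
10     : [0, 10]
-      : [-10]
-25    : [-10, -25]
+      : [-35]
-43    : [-35, -43]
/      : [0]
-35    : [0, -35]
+      : [-35]
7      : [-35, 7]
*      : [-245]
8      : [-245, 8]
swap   : [8, -245]
-      : [253]
negate : [-253]
5      : [-253, 5]
*      : [-1265]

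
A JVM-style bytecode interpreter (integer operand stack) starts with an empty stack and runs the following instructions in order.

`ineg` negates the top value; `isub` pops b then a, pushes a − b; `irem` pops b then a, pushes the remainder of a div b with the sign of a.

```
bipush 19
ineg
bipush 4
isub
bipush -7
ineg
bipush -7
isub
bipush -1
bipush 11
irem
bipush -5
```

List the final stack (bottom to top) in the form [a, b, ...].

bipush 19 -> [19]
ineg      -> [-19]
bipush 4  -> [-19, 4]
isub      -> [-23]
bipush -7 -> [-23, -7]
ineg      -> [-23, 7]
bipush -7 -> [-23, 7, -7]
isub      -> [-23, 14]
bipush -1 -> [-23, 14, -1]
bipush 11 -> [-23, 14, -1, 11]
irem      -> [-23, 14, -1]
bipush -5 -> [-23, 14, -1, -5]

[-23, 14, -1, -5]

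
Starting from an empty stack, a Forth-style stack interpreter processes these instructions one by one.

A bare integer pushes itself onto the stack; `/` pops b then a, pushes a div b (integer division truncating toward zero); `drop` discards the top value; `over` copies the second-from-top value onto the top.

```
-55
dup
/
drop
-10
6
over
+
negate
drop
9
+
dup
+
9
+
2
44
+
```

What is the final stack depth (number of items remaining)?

2

-55    : -55
dup    : -55 -55
/      : 1
drop   : (empty)
-10    : -10
6      : -10 6
over   : -10 6 -10
+      : -10 -4
negate : -10 4
drop   : -10
9      : -10 9
+      : -1
dup    : -1 -1
+      : -2
9      : -2 9
+      : 7
2      : 7 2
44     : 7 2 44
+      : 7 46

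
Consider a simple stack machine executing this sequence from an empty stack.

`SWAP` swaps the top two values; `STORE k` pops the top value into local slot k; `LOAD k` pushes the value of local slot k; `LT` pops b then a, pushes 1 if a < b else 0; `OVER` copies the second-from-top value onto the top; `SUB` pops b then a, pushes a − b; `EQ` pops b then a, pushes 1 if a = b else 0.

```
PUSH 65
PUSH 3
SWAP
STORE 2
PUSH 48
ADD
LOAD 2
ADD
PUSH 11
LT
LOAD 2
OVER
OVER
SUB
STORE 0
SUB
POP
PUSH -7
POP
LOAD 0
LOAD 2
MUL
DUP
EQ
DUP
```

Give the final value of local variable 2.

65

PUSH 65 → [65]
PUSH 3  → [65, 3]
SWAP    → [3, 65]
STORE 2 → [3]
PUSH 48 → [3, 48]
ADD     → [51]
LOAD 2  → [51, 65]
ADD     → [116]
PUSH 11 → [116, 11]
LT      → [0]
LOAD 2  → [0, 65]
OVER    → [0, 65, 0]
OVER    → [0, 65, 0, 65]
SUB     → [0, 65, -65]
STORE 0 → [0, 65]
SUB     → [-65]
POP     → []
PUSH -7 → [-7]
POP     → []
LOAD 0  → [-65]
LOAD 2  → [-65, 65]
MUL     → [-4225]
DUP     → [-4225, -4225]
EQ      → [1]
DUP     → [1, 1]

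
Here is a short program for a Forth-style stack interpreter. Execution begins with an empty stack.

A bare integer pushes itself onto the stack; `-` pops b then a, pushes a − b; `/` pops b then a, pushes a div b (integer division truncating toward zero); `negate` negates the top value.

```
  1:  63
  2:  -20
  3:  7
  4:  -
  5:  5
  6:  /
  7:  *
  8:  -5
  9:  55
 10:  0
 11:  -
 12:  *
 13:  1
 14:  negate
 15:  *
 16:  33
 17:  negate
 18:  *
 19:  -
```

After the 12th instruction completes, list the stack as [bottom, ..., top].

63   63
-20  63 -20
7    63 -20 7
-    63 -27
5    63 -27 5
/    63 -5
*    -315
-5   -315 -5
55   -315 -5 55
0    -315 -5 55 0
-    -315 -5 55
*    -315 -275

[-315, -275]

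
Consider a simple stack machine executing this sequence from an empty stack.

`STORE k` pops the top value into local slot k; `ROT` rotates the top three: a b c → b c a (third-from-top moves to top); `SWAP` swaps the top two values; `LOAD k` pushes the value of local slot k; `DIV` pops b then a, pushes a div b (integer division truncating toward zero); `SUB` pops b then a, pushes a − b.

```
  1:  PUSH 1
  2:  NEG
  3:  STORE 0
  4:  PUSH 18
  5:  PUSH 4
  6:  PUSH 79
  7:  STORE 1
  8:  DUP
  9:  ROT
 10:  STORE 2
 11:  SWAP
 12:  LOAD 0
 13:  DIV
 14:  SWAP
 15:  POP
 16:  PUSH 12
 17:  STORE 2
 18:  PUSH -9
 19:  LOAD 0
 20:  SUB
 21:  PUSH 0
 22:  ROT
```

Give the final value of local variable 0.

PUSH 1  : 1
NEG     : -1
STORE 0 : (empty)
PUSH 18 : 18
PUSH 4  : 18 4
PUSH 79 : 18 4 79
STORE 1 : 18 4
DUP     : 18 4 4
ROT     : 4 4 18
STORE 2 : 4 4
SWAP    : 4 4
LOAD 0  : 4 4 -1
DIV     : 4 -4
SWAP    : -4 4
POP     : -4
PUSH 12 : -4 12
STORE 2 : -4
PUSH -9 : -4 -9
LOAD 0  : -4 -9 -1
SUB     : -4 -8
PUSH 0  : -4 -8 0
ROT     : -8 0 -4

-1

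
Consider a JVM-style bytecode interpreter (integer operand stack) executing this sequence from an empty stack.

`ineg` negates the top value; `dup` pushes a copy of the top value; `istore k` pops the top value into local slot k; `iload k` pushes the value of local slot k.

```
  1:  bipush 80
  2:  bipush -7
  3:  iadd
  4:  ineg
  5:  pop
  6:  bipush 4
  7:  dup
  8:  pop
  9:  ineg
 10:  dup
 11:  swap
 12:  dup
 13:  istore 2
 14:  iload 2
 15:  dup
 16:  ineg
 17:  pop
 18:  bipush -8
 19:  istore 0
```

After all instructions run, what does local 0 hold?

bipush 80 → [80]
bipush -7 → [80, -7]
iadd      → [73]
ineg      → [-73]
pop       → []
bipush 4  → [4]
dup       → [4, 4]
pop       → [4]
ineg      → [-4]
dup       → [-4, -4]
swap      → [-4, -4]
dup       → [-4, -4, -4]
istore 2  → [-4, -4]
iload 2   → [-4, -4, -4]
dup       → [-4, -4, -4, -4]
ineg      → [-4, -4, -4, 4]
pop       → [-4, -4, -4]
bipush -8 → [-4, -4, -4, -8]
istore 0  → [-4, -4, -4]

-8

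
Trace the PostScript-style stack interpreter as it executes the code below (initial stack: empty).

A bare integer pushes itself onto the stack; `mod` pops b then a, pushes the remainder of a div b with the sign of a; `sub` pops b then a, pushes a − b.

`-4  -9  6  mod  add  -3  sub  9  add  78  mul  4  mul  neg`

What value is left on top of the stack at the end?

-4  → -4
-9  → -4 -9
6   → -4 -9 6
mod → -4 -3
add → -7
-3  → -7 -3
sub → -4
9   → -4 9
add → 5
78  → 5 78
mul → 390
4   → 390 4
mul → 1560
neg → -1560

-1560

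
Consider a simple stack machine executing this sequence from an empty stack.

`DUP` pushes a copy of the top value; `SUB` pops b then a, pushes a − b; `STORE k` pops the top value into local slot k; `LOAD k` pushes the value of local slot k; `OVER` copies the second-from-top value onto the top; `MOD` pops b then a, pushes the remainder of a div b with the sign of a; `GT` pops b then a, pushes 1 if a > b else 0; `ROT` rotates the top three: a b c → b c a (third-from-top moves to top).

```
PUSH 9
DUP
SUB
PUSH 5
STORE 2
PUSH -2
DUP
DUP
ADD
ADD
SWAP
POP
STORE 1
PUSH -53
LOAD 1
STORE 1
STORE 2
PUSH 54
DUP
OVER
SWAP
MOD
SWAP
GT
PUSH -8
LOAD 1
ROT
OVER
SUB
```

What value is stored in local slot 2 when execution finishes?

-53

PUSH 9   -> [9]
DUP      -> [9, 9]
SUB      -> [0]
PUSH 5   -> [0, 5]
STORE 2  -> [0]
PUSH -2  -> [0, -2]
DUP      -> [0, -2, -2]
DUP      -> [0, -2, -2, -2]
ADD      -> [0, -2, -4]
ADD      -> [0, -6]
SWAP     -> [-6, 0]
POP      -> [-6]
STORE 1  -> []
PUSH -53 -> [-53]
LOAD 1   -> [-53, -6]
STORE 1  -> [-53]
STORE 2  -> []
PUSH 54  -> [54]
DUP      -> [54, 54]
OVER     -> [54, 54, 54]
SWAP     -> [54, 54, 54]
MOD      -> [54, 0]
SWAP     -> [0, 54]
GT       -> [0]
PUSH -8  -> [0, -8]
LOAD 1   -> [0, -8, -6]
ROT      -> [-8, -6, 0]
OVER     -> [-8, -6, 0, -6]
SUB      -> [-8, -6, 6]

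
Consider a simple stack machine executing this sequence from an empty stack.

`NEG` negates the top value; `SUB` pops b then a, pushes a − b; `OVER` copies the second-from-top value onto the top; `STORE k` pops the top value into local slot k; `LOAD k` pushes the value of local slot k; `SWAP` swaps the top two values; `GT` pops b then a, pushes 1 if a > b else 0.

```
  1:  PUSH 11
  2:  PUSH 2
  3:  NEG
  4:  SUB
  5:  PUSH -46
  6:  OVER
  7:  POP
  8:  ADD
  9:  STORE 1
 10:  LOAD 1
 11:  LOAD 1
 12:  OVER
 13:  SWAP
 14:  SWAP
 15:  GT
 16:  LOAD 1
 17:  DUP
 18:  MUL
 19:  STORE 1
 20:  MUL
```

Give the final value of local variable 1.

1089

PUSH 11  : [11]
PUSH 2   : [11, 2]
NEG      : [11, -2]
SUB      : [13]
PUSH -46 : [13, -46]
OVER     : [13, -46, 13]
POP      : [13, -46]
ADD      : [-33]
STORE 1  : []
LOAD 1   : [-33]
LOAD 1   : [-33, -33]
OVER     : [-33, -33, -33]
SWAP     : [-33, -33, -33]
SWAP     : [-33, -33, -33]
GT       : [-33, 0]
LOAD 1   : [-33, 0, -33]
DUP      : [-33, 0, -33, -33]
MUL      : [-33, 0, 1089]
STORE 1  : [-33, 0]
MUL      : [0]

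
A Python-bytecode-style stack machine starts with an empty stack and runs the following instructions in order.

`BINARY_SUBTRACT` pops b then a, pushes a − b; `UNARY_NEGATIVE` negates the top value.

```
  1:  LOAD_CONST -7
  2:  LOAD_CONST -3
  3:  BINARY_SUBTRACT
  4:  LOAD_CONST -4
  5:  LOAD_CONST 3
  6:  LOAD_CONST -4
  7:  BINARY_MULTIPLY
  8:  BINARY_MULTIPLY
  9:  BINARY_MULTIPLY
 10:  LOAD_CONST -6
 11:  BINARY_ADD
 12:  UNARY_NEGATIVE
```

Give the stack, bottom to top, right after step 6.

LOAD_CONST -7    -7
LOAD_CONST -3    -7 -3
BINARY_SUBTRACT  -4
LOAD_CONST -4    -4 -4
LOAD_CONST 3     -4 -4 3
LOAD_CONST -4    -4 -4 3 -4

[-4, -4, 3, -4]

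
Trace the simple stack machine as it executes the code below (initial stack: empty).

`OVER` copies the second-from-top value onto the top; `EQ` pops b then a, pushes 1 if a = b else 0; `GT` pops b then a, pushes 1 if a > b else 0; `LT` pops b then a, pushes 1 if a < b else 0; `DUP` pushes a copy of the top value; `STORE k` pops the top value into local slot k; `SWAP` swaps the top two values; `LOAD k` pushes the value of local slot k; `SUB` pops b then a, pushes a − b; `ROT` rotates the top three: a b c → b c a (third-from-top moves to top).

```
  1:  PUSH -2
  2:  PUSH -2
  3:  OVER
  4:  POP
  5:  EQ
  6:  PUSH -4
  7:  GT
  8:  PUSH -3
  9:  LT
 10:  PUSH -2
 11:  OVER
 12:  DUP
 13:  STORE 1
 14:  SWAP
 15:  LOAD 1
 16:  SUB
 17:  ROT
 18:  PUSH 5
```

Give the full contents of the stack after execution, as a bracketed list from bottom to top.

[0, -2, 0, 5]

PUSH -2 : -2
PUSH -2 : -2 -2
OVER    : -2 -2 -2
POP     : -2 -2
EQ      : 1
PUSH -4 : 1 -4
GT      : 1
PUSH -3 : 1 -3
LT      : 0
PUSH -2 : 0 -2
OVER    : 0 -2 0
DUP     : 0 -2 0 0
STORE 1 : 0 -2 0
SWAP    : 0 0 -2
LOAD 1  : 0 0 -2 0
SUB     : 0 0 -2
ROT     : 0 -2 0
PUSH 5  : 0 -2 0 5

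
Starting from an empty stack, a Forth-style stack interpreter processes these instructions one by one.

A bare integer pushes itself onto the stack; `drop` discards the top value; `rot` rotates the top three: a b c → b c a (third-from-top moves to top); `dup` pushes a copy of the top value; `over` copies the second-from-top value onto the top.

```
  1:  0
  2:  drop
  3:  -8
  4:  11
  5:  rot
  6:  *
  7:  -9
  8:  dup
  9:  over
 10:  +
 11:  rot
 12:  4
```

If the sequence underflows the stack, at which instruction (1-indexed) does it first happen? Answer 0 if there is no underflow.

0    -> [0]
drop -> []
-8   -> [-8]
11   -> [-8, 11]
rot  — needs 3 operands, stack has 2 → underflow

5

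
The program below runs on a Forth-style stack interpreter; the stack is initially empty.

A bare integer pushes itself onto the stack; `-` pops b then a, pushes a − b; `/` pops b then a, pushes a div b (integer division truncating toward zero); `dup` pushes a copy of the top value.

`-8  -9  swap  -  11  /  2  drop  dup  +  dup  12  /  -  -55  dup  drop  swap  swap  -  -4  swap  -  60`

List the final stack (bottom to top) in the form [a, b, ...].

-8   → -8
-9   → -8 -9
swap → -9 -8
-    → -1
11   → -1 11
/    → 0
2    → 0 2
drop → 0
dup  → 0 0
+    → 0
dup  → 0 0
12   → 0 0 12
/    → 0 0
-    → 0
-55  → 0 -55
dup  → 0 -55 -55
drop → 0 -55
swap → -55 0
swap → 0 -55
-    → 55
-4   → 55 -4
swap → -4 55
-    → -59
60   → -59 60

[-59, 60]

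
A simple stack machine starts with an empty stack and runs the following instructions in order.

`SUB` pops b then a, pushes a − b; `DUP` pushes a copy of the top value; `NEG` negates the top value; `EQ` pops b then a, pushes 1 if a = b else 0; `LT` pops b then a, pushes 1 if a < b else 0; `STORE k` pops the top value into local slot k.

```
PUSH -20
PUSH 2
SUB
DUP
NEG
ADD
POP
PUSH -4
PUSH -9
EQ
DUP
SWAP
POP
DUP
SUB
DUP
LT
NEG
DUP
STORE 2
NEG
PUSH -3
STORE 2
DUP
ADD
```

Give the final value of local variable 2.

-3

PUSH -20  -20
PUSH 2    -20 2
SUB       -22
DUP       -22 -22
NEG       -22 22
ADD       0
POP       (empty)
PUSH -4   -4
PUSH -9   -4 -9
EQ        0
DUP       0 0
SWAP      0 0
POP       0
DUP       0 0
SUB       0
DUP       0 0
LT        0
NEG       0
DUP       0 0
STORE 2   0
NEG       0
PUSH -3   0 -3
STORE 2   0
DUP       0 0
ADD       0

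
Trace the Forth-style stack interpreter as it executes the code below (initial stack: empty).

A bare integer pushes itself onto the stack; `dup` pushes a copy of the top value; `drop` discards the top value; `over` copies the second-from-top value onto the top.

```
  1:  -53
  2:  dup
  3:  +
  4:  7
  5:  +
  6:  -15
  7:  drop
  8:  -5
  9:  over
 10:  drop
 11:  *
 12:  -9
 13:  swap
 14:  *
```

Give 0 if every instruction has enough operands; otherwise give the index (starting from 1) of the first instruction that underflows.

-53  → [-53]
dup  → [-53, -53]
+    → [-106]
7    → [-106, 7]
+    → [-99]
-15  → [-99, -15]
drop → [-99]
-5   → [-99, -5]
over → [-99, -5, -99]
drop → [-99, -5]
*    → [495]
-9   → [495, -9]
swap → [-9, 495]
*    → [-4455]

0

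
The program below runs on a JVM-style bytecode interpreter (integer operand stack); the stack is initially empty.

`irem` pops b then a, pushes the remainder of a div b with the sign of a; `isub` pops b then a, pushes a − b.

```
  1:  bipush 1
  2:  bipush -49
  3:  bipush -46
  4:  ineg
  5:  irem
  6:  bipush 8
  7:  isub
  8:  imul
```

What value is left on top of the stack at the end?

-11

bipush 1   → 1
bipush -49 → 1 -49
bipush -46 → 1 -49 -46
ineg       → 1 -49 46
irem       → 1 -3
bipush 8   → 1 -3 8
isub       → 1 -11
imul       → -11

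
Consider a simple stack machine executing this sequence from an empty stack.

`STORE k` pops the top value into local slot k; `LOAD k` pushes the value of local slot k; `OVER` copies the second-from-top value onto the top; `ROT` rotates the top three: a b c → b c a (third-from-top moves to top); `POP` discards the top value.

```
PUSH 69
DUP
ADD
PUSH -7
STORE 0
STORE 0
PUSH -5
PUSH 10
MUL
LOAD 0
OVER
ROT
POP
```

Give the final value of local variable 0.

PUSH 69 : 69
DUP     : 69 69
ADD     : 138
PUSH -7 : 138 -7
STORE 0 : 138
STORE 0 : (empty)
PUSH -5 : -5
PUSH 10 : -5 10
MUL     : -50
LOAD 0  : -50 138
OVER    : -50 138 -50
ROT     : 138 -50 -50
POP     : 138 -50

138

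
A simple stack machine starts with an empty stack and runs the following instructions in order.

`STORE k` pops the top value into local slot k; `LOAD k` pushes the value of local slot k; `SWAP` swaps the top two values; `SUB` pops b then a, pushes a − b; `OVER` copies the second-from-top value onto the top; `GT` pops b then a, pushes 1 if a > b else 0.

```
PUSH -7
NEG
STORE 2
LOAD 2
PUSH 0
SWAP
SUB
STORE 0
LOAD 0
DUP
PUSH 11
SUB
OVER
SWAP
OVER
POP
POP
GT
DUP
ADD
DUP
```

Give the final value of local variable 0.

PUSH -7 : [-7]
NEG     : [7]
STORE 2 : []
LOAD 2  : [7]
PUSH 0  : [7, 0]
SWAP    : [0, 7]
SUB     : [-7]
STORE 0 : []
LOAD 0  : [-7]
DUP     : [-7, -7]
PUSH 11 : [-7, -7, 11]
SUB     : [-7, -18]
OVER    : [-7, -18, -7]
SWAP    : [-7, -7, -18]
OVER    : [-7, -7, -18, -7]
POP     : [-7, -7, -18]
POP     : [-7, -7]
GT      : [0]
DUP     : [0, 0]
ADD     : [0]
DUP     : [0, 0]

-7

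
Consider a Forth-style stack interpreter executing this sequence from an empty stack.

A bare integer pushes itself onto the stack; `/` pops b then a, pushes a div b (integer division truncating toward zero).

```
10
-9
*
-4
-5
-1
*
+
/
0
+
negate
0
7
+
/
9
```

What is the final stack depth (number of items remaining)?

2

10     → 10
-9     → 10 -9
*      → -90
-4     → -90 -4
-5     → -90 -4 -5
-1     → -90 -4 -5 -1
*      → -90 -4 5
+      → -90 1
/      → -90
0      → -90 0
+      → -90
negate → 90
0      → 90 0
7      → 90 0 7
+      → 90 7
/      → 12
9      → 12 9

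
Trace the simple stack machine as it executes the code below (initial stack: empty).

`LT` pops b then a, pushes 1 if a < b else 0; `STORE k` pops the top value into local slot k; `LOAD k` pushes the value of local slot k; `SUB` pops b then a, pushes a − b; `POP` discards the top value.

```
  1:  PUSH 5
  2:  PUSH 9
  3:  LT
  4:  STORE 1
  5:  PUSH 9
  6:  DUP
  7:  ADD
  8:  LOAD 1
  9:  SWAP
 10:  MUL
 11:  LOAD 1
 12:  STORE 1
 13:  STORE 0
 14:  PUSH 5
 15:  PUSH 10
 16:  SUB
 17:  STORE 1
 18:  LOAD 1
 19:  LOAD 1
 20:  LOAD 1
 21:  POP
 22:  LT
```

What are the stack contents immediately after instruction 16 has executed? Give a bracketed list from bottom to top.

[-5]

PUSH 5  → 5
PUSH 9  → 5 9
LT      → 1
STORE 1 → (empty)
PUSH 9  → 9
DUP     → 9 9
ADD     → 18
LOAD 1  → 18 1
SWAP    → 1 18
MUL     → 18
LOAD 1  → 18 1
STORE 1 → 18
STORE 0 → (empty)
PUSH 5  → 5
PUSH 10 → 5 10
SUB     → -5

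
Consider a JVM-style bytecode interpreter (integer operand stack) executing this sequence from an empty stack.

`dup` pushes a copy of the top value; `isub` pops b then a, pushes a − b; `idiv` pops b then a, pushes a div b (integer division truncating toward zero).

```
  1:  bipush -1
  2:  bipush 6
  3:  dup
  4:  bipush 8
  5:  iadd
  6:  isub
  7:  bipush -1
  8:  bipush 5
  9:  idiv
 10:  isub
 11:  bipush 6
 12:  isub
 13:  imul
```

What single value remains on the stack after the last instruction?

14

bipush -1  [-1]
bipush 6   [-1, 6]
dup        [-1, 6, 6]
bipush 8   [-1, 6, 6, 8]
iadd       [-1, 6, 14]
isub       [-1, -8]
bipush -1  [-1, -8, -1]
bipush 5   [-1, -8, -1, 5]
idiv       [-1, -8, 0]
isub       [-1, -8]
bipush 6   [-1, -8, 6]
isub       [-1, -14]
imul       [14]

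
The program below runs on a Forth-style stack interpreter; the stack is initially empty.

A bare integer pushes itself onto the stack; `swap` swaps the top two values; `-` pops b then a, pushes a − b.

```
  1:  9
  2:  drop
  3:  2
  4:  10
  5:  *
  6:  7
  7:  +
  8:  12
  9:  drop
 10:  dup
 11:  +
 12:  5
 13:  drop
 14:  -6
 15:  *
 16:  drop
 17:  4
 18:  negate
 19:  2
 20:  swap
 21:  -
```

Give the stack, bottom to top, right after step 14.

[54, -6]

9     9
drop  (empty)
2     2
10    2 10
*     20
7     20 7
+     27
12    27 12
drop  27
dup   27 27
+     54
5     54 5
drop  54
-6    54 -6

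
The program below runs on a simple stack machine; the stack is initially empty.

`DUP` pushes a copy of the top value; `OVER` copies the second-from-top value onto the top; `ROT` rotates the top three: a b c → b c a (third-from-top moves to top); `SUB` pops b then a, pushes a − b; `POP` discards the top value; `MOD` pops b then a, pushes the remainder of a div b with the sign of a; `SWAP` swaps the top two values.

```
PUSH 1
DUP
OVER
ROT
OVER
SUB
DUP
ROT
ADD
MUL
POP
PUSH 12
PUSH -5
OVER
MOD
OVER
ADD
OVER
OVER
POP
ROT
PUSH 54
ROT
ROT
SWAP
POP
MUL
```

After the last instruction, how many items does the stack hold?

3

PUSH 1   1
DUP      1 1
OVER     1 1 1
ROT      1 1 1
OVER     1 1 1 1
SUB      1 1 0
DUP      1 1 0 0
ROT      1 0 0 1
ADD      1 0 1
MUL      1 0
POP      1
PUSH 12  1 12
PUSH -5  1 12 -5
OVER     1 12 -5 12
MOD      1 12 -5
OVER     1 12 -5 12
ADD      1 12 7
OVER     1 12 7 12
OVER     1 12 7 12 7
POP      1 12 7 12
ROT      1 7 12 12
PUSH 54  1 7 12 12 54
ROT      1 7 12 54 12
ROT      1 7 54 12 12
SWAP     1 7 54 12 12
POP      1 7 54 12
MUL      1 7 648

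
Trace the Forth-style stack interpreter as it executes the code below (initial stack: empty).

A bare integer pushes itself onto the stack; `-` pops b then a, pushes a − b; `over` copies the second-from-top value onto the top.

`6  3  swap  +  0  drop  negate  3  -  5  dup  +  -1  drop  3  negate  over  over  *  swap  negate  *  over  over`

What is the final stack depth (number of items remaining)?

6      → [6]
3      → [6, 3]
swap   → [3, 6]
+      → [9]
0      → [9, 0]
drop   → [9]
negate → [-9]
3      → [-9, 3]
-      → [-12]
5      → [-12, 5]
dup    → [-12, 5, 5]
+      → [-12, 10]
-1     → [-12, 10, -1]
drop   → [-12, 10]
3      → [-12, 10, 3]
negate → [-12, 10, -3]
over   → [-12, 10, -3, 10]
over   → [-12, 10, -3, 10, -3]
*      → [-12, 10, -3, -30]
swap   → [-12, 10, -30, -3]
negate → [-12, 10, -30, 3]
*      → [-12, 10, -90]
over   → [-12, 10, -90, 10]
over   → [-12, 10, -90, 10, -90]

5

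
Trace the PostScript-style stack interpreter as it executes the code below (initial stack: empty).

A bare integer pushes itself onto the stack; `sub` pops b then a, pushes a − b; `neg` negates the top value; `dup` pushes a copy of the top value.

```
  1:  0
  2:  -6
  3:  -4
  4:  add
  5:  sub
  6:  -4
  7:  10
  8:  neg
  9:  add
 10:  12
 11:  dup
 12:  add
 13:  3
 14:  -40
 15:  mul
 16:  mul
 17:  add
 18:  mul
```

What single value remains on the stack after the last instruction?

0   -> 0
-6  -> 0 -6
-4  -> 0 -6 -4
add -> 0 -10
sub -> 10
-4  -> 10 -4
10  -> 10 -4 10
neg -> 10 -4 -10
add -> 10 -14
12  -> 10 -14 12
dup -> 10 -14 12 12
add -> 10 -14 24
3   -> 10 -14 24 3
-40 -> 10 -14 24 3 -40
mul -> 10 -14 24 -120
mul -> 10 -14 -2880
add -> 10 -2894
mul -> -28940

-28940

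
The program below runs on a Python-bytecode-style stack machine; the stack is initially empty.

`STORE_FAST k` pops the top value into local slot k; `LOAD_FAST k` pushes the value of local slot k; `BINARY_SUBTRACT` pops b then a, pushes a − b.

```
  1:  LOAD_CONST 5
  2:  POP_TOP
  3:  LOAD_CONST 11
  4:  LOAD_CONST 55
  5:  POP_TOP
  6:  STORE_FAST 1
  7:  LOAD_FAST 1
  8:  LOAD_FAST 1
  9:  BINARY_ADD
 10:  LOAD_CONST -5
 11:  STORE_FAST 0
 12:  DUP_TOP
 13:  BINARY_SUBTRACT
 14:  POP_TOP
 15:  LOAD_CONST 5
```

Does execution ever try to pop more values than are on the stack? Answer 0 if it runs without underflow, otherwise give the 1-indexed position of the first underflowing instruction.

0

LOAD_CONST 5    : 5
POP_TOP         : (empty)
LOAD_CONST 11   : 11
LOAD_CONST 55   : 11 55
POP_TOP         : 11
STORE_FAST 1    : (empty)
LOAD_FAST 1     : 11
LOAD_FAST 1     : 11 11
BINARY_ADD      : 22
LOAD_CONST -5   : 22 -5
STORE_FAST 0    : 22
DUP_TOP         : 22 22
BINARY_SUBTRACT : 0
POP_TOP         : (empty)
LOAD_CONST 5    : 5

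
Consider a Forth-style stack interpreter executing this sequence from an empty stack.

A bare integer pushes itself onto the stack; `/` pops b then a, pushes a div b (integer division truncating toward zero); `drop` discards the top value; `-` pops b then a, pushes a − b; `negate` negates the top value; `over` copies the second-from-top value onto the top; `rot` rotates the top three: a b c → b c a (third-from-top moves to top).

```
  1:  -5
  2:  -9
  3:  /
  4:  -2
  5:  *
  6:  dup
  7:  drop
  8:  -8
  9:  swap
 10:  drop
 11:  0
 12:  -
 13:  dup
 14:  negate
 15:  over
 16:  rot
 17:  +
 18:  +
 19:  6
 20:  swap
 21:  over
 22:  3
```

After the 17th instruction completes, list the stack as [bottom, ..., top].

-5     : -5
-9     : -5 -9
/      : 0
-2     : 0 -2
*      : 0
dup    : 0 0
drop   : 0
-8     : 0 -8
swap   : -8 0
drop   : -8
0      : -8 0
-      : -8
dup    : -8 -8
negate : -8 8
over   : -8 8 -8
rot    : 8 -8 -8
+      : 8 -16

[8, -16]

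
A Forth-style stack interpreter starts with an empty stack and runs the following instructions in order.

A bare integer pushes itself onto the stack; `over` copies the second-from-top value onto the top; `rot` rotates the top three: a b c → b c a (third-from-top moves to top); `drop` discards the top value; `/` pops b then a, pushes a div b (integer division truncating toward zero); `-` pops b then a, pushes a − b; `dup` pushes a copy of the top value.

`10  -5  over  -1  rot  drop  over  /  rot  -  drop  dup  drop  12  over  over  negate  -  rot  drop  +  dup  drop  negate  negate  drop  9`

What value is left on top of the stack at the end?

10     : 10
-5     : 10 -5
over   : 10 -5 10
-1     : 10 -5 10 -1
rot    : 10 10 -1 -5
drop   : 10 10 -1
over   : 10 10 -1 10
/      : 10 10 0
rot    : 10 0 10
-      : 10 -10
drop   : 10
dup    : 10 10
drop   : 10
12     : 10 12
over   : 10 12 10
over   : 10 12 10 12
negate : 10 12 10 -12
-      : 10 12 22
rot    : 12 22 10
drop   : 12 22
+      : 34
dup    : 34 34
drop   : 34
negate : -34
negate : 34
drop   : (empty)
9      : 9

9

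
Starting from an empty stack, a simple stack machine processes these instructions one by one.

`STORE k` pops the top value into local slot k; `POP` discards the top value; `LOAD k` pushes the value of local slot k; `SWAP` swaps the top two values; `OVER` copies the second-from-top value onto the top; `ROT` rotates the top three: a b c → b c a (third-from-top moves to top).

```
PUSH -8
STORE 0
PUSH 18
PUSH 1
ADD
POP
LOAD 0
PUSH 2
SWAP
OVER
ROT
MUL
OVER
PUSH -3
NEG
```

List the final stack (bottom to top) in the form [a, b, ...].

[-8, 4, -8, 3]

PUSH -8 -> [-8]
STORE 0 -> []
PUSH 18 -> [18]
PUSH 1  -> [18, 1]
ADD     -> [19]
POP     -> []
LOAD 0  -> [-8]
PUSH 2  -> [-8, 2]
SWAP    -> [2, -8]
OVER    -> [2, -8, 2]
ROT     -> [-8, 2, 2]
MUL     -> [-8, 4]
OVER    -> [-8, 4, -8]
PUSH -3 -> [-8, 4, -8, -3]
NEG     -> [-8, 4, -8, 3]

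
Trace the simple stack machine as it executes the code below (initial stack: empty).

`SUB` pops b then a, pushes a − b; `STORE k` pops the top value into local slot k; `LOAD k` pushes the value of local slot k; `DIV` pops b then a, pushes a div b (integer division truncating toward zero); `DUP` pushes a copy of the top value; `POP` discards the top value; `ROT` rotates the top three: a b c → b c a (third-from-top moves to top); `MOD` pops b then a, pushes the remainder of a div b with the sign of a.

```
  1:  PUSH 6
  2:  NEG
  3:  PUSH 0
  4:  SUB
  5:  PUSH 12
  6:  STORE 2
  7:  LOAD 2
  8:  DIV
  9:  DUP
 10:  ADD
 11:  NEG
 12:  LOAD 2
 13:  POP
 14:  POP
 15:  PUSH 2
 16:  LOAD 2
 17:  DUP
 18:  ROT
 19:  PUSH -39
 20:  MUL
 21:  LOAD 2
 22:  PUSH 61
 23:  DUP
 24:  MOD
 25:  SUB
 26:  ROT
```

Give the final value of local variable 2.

12

PUSH 6    [6]
NEG       [-6]
PUSH 0    [-6, 0]
SUB       [-6]
PUSH 12   [-6, 12]
STORE 2   [-6]
LOAD 2    [-6, 12]
DIV       [0]
DUP       [0, 0]
ADD       [0]
NEG       [0]
LOAD 2    [0, 12]
POP       [0]
POP       []
PUSH 2    [2]
LOAD 2    [2, 12]
DUP       [2, 12, 12]
ROT       [12, 12, 2]
PUSH -39  [12, 12, 2, -39]
MUL       [12, 12, -78]
LOAD 2    [12, 12, -78, 12]
PUSH 61   [12, 12, -78, 12, 61]
DUP       [12, 12, -78, 12, 61, 61]
MOD       [12, 12, -78, 12, 0]
SUB       [12, 12, -78, 12]
ROT       [12, -78, 12, 12]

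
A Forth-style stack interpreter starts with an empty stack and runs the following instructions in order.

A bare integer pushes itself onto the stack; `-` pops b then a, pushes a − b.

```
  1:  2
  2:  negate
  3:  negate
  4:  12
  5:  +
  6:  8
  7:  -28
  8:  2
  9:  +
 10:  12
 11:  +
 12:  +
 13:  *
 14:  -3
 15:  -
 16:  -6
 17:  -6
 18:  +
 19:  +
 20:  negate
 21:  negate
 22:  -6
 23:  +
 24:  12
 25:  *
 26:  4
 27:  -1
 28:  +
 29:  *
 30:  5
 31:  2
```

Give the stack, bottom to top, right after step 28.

[-1188, 3]

2      -> 2
negate -> -2
negate -> 2
12     -> 2 12
+      -> 14
8      -> 14 8
-28    -> 14 8 -28
2      -> 14 8 -28 2
+      -> 14 8 -26
12     -> 14 8 -26 12
+      -> 14 8 -14
+      -> 14 -6
*      -> -84
-3     -> -84 -3
-      -> -81
-6     -> -81 -6
-6     -> -81 -6 -6
+      -> -81 -12
+      -> -93
negate -> 93
negate -> -93
-6     -> -93 -6
+      -> -99
12     -> -99 12
*      -> -1188
4      -> -1188 4
-1     -> -1188 4 -1
+      -> -1188 3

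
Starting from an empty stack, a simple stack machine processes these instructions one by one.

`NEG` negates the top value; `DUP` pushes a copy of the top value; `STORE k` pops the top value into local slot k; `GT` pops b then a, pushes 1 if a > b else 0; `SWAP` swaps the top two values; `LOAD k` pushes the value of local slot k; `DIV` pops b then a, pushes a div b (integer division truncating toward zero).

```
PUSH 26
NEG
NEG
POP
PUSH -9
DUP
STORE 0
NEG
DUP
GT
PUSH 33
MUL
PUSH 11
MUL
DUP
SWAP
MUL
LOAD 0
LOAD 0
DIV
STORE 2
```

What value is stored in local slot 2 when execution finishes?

1

PUSH 26 -> 26
NEG     -> -26
NEG     -> 26
POP     -> (empty)
PUSH -9 -> -9
DUP     -> -9 -9
STORE 0 -> -9
NEG     -> 9
DUP     -> 9 9
GT      -> 0
PUSH 33 -> 0 33
MUL     -> 0
PUSH 11 -> 0 11
MUL     -> 0
DUP     -> 0 0
SWAP    -> 0 0
MUL     -> 0
LOAD 0  -> 0 -9
LOAD 0  -> 0 -9 -9
DIV     -> 0 1
STORE 2 -> 0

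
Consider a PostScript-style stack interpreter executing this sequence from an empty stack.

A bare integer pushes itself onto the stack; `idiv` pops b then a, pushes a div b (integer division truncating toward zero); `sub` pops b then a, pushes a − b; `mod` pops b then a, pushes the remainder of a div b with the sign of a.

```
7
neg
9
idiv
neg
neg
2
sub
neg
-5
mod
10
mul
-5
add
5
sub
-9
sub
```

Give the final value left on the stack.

7    -> 7
neg  -> -7
9    -> -7 9
idiv -> 0
neg  -> 0
neg  -> 0
2    -> 0 2
sub  -> -2
neg  -> 2
-5   -> 2 -5
mod  -> 2
10   -> 2 10
mul  -> 20
-5   -> 20 -5
add  -> 15
5    -> 15 5
sub  -> 10
-9   -> 10 -9
sub  -> 19

19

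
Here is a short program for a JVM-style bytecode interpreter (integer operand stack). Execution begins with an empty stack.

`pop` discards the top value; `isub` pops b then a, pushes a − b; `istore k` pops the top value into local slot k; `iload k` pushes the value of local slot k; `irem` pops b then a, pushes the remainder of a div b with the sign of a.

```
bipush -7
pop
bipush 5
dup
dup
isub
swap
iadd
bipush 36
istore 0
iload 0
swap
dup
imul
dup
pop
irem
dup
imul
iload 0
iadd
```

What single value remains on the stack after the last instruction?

bipush -7 -> -7
pop       -> (empty)
bipush 5  -> 5
dup       -> 5 5
dup       -> 5 5 5
isub      -> 5 0
swap      -> 0 5
iadd      -> 5
bipush 36 -> 5 36
istore 0  -> 5
iload 0   -> 5 36
swap      -> 36 5
dup       -> 36 5 5
imul      -> 36 25
dup       -> 36 25 25
pop       -> 36 25
irem      -> 11
dup       -> 11 11
imul      -> 121
iload 0   -> 121 36
iadd      -> 157

157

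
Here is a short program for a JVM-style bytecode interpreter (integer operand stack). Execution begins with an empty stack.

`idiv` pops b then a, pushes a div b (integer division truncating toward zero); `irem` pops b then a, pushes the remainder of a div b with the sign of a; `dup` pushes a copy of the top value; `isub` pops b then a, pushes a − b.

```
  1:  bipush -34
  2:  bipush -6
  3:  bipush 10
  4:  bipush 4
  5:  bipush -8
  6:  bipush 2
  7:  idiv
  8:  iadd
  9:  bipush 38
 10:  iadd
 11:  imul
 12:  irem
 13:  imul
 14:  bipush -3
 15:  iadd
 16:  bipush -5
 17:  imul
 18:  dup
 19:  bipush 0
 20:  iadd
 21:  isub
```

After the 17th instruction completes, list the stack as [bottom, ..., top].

[-1005]

bipush -34 -> -34
bipush -6  -> -34 -6
bipush 10  -> -34 -6 10
bipush 4   -> -34 -6 10 4
bipush -8  -> -34 -6 10 4 -8
bipush 2   -> -34 -6 10 4 -8 2
idiv       -> -34 -6 10 4 -4
iadd       -> -34 -6 10 0
bipush 38  -> -34 -6 10 0 38
iadd       -> -34 -6 10 38
imul       -> -34 -6 380
irem       -> -34 -6
imul       -> 204
bipush -3  -> 204 -3
iadd       -> 201
bipush -5  -> 201 -5
imul       -> -1005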